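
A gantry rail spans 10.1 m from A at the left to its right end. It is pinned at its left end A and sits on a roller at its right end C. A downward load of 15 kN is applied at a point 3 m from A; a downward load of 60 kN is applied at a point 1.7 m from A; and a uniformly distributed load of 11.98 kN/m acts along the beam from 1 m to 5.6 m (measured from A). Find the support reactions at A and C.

A_x = 0, A_y = 97.55 kN, C_y = 32.56 kN

Resultant of the distributed load: 11.98 × 4.6 = 55.108 kN at 3.3 m from A.
Taking moments about A: C_y·10.1 − 15·3 − 60·1.7 − (11.98·4.6)·3.3 = 0 → C_y = 328.8564/10.1 = 32.56 kN.
ΣF_y = 0: A_y + 32.56 − 15 − 60 − 11.98·4.6 = 0 → A_y = 97.55 kN.
ΣF_x = 0: no horizontal applied forces, so A_x = 0.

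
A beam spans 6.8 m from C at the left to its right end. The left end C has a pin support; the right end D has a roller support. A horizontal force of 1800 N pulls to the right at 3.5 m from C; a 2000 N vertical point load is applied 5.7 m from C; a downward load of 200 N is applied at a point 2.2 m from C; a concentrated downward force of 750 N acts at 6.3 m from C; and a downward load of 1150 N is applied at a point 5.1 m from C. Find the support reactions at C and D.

C_x = -1800 N, C_y = 801.5 N, D_y = 3299 N

Taking moments about C: D_y·6.8 − 2000·5.7 − 200·2.2 − 750·6.3 − 1150·5.1 = 0 → D_y = 22430/6.8 = 3298.53 ≈ 3299 N.
ΣF_y = 0: C_y + 3298.53 − 2000 − 200 − 750 − 1150 = 0 → C_y = 801.5 N.
ΣF_x = 0: C_x + 1800 = 0 → C_x = -1800 N.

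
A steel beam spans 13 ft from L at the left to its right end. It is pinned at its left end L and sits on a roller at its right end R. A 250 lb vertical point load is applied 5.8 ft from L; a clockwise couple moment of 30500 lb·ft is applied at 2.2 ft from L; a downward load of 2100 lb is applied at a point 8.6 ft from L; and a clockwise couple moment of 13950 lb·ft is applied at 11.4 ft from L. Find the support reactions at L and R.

Moments about L: R_y·13 − 250·5.8 − 30500 − 2100·8.6 − 13950 = 0 → R_y = 63960/13 = 4920 lb.
ΣF_y = 0: L_y + 4920 − 250 − 2100 = 0 → L_y = -2570 lb.
ΣF_x = 0: no horizontal applied forces, so L_x = 0.

L_x = 0, L_y = -2570 lb, R_y = 4920 lb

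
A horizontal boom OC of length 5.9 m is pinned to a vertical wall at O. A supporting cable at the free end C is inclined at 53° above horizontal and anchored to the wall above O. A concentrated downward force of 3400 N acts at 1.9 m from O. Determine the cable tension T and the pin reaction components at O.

T = 1371 N, O_x = 825.1 N, O_y = 2305 N

ΣM about O: T·sin53°·5.9 − 3400·1.9 = 0 → T = 6460/(5.9·0.798636) = 1370.98 ≈ 1371 N.
ΣF_x = 0: O_x − T·cos53° = 0 → O_x = 1370.98 × 0.601815 = 825.1 N.
ΣF_y = 0: O_y + T·sin53° − 3400 = 0 → O_y = 3400 − 1370.98 × 0.798636 = 2305 N.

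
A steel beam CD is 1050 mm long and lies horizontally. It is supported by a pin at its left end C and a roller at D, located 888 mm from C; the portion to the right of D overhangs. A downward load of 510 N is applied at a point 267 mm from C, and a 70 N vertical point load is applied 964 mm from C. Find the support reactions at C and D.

C_x = 0, C_y = 350.7 N, D_y = 229.3 N

Taking moments about C: D_y·888 − 510·267 − 70·964 = 0 → D_y = 203650/888 = 229.336 ≈ 229.3 N.
ΣF_y = 0: C_y + 229.336 − 510 − 70 = 0 → C_y = 350.7 N.
ΣF_x = 0: no horizontal applied forces, so C_x = 0.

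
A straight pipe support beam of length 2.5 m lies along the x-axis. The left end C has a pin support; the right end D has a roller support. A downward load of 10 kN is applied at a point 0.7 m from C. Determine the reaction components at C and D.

ΣM about C: D_y·2.5 − 10·0.7 = 0 → D_y = 7/2.5 = 2.800 kN.
ΣF_y = 0: C_y + 2.8 − 10 = 0 → C_y = 7.200 kN.
ΣF_x = 0: no horizontal applied forces, so C_x = 0.

C_x = 0, C_y = 7.200 kN, D_y = 2.800 kN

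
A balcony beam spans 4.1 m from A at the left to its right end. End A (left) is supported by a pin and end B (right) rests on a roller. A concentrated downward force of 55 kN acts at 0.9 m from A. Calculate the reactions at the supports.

Moments about A: B_y·4.1 − 55·0.9 = 0 → B_y = 49.5/4.1 = 12.0732 ≈ 12.07 kN.
ΣF_y = 0: A_y + 12.0732 − 55 = 0 → A_y = 42.93 kN.
ΣF_x = 0: no horizontal applied forces, so A_x = 0.

A_x = 0, A_y = 42.93 kN, B_y = 12.07 kN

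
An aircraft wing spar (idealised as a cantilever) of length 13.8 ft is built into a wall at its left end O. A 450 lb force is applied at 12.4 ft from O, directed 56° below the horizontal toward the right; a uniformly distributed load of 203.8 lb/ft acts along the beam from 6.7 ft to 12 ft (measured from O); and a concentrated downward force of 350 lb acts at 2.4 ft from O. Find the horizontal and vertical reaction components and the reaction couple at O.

Resultant of the distributed load: 203.8 × 5.3 = 1080.14 lb at 9.35 ft from O.
ΣF_x = 0: O_x + 450·cos56° = 0 → O_x = -251.6 lb.
ΣF_y = 0: O_y − 450·sin56° − 203.8·5.3 − 350 = 0 → O_y = 1803 lb.
ΣM about O: M_O − 450·sin56°·12.4 − (203.8·5.3)·9.35 − 350·2.4 = 0 → M_O = 15570 lb·ft.

O_x = -251.6 lb, O_y = 1803 lb, M_O = 15570 lb·ft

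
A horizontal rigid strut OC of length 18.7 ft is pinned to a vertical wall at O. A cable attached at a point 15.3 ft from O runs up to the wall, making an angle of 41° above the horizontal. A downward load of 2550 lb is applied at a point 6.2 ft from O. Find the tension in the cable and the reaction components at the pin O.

ΣM about O: T·sin41°·15.3 − 2550·6.2 = 0 → T = 15810/(15.3·0.656059) = 1575.06 ≈ 1575 lb.
ΣF_x = 0: O_x − T·cos41° = 0 → O_x = 1575.06 × 0.75471 = 1189 lb.
ΣF_y = 0: O_y + T·sin41° − 2550 = 0 → O_y = 2550 − 1575.06 × 0.656059 = 1517 lb.

T = 1575 lb, O_x = 1189 lb, O_y = 1517 lb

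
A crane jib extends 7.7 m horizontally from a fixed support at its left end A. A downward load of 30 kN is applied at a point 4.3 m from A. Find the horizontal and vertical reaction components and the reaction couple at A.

A_x = 0, A_y = 30.00 kN, M_A = 129.0 kN·m

ΣF_x = 0: A_x = 0.
ΣF_y = 0: A_y − 30 = 0 → A_y = 30.00 kN.
ΣM about A: M_A − 30·4.3 = 0 → M_A = 129.0 kN·m.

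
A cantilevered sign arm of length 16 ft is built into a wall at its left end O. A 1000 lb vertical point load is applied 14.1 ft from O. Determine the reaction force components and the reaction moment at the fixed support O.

O_x = 0, O_y = 1000 lb, M_O = 14100 lb·ft

ΣF_x = 0: O_x = 0.
ΣF_y = 0: O_y − 1000 = 0 → O_y = 1000 lb.
ΣM about O: M_O − 1000·14.1 = 0 → M_O = 14100 lb·ft.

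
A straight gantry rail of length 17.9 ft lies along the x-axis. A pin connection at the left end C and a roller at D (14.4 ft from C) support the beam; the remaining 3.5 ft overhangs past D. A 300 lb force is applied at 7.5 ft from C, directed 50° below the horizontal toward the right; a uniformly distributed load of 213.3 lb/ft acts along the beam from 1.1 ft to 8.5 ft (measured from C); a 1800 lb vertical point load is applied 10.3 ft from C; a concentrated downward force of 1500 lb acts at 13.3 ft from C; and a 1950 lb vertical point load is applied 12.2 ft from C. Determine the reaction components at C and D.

Resultant of the distributed load: 213.3 × 7.4 = 1578.42 lb at 4.8 ft from C.
ΣM about C: D_y·14.4 − 300·sin50°·7.5 − (213.3·7.4)·4.8 − 1800·10.3 − 1500·13.3 − 1950·12.2 = 0 → D_y = 71580/14.4 = 4970.83 ≈ 4971 lb.
ΣF_y = 0: C_y + 4970.83 − 300·sin50° − 213.3·7.4 − 1800 − 1500 − 1950 = 0 → C_y = 2087 lb.
ΣF_x = 0: C_x + 300·cos50° = 0 → C_x = -192.8 lb.

C_x = -192.8 lb, C_y = 2087 lb, D_y = 4971 lb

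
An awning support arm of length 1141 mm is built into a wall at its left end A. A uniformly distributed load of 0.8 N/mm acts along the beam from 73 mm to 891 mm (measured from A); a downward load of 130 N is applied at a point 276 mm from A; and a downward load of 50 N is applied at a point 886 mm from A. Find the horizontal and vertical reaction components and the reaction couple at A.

Resultant of the distributed load: 0.8 × 818 = 654.4 N at 482 mm from A.
ΣF_x = 0: A_x = 0.
ΣF_y = 0: A_y − 0.8·818 − 130 − 50 = 0 → A_y = 834.4 N.
ΣM about A: M_A − (0.8·818)·482 − 130·276 − 50·886 = 0 → M_A = 395600 N·mm.

A_x = 0, A_y = 834.4 N, M_A = 395600 N·mm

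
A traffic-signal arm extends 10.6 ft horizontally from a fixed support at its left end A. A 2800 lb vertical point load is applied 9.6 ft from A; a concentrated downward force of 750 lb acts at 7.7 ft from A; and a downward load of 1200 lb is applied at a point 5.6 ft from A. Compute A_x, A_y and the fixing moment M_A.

A_x = 0, A_y = 4750 lb, M_A = 39380 lb·ft

ΣF_x = 0: A_x = 0.
ΣF_y = 0: A_y − 2800 − 750 − 1200 = 0 → A_y = 4750 lb.
ΣM about A: M_A − 2800·9.6 − 750·7.7 − 1200·5.6 = 0 → M_A = 39380 lb·ft.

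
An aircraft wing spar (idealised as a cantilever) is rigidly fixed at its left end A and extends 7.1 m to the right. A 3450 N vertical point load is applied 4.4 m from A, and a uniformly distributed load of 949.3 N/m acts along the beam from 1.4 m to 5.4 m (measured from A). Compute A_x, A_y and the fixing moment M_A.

Resultant of the distributed load: 949.3 × 4 = 3797.2 N at 3.4 m from A.
ΣF_x = 0: A_x = 0.
ΣF_y = 0: A_y − 3450 − 949.3·4 = 0 → A_y = 7247 N.
ΣM about A: M_A − 3450·4.4 − (949.3·4)·3.4 = 0 → M_A = 28090 N·m.

A_x = 0, A_y = 7247 N, M_A = 28090 N·m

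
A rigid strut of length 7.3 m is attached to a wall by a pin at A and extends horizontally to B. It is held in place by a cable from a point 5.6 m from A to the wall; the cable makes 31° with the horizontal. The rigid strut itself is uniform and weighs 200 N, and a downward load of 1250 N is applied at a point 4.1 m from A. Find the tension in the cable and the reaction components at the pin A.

ΣM about A: T·sin31°·5.6 − 200·3.65 − 1250·4.1 = 0 → T = 5855/(5.6·0.515038) = 2030.02 ≈ 2030 N.
ΣF_x = 0: A_x − T·cos31° = 0 → A_x = 2030.02 × 0.857167 = 1740 N.
ΣF_y = 0: A_y + T·sin31° − 200 − 1250 = 0 → A_y = 1450 − 2030.02 × 0.515038 = 404.5 N.

T = 2030 N, A_x = 1740 N, A_y = 404.5 N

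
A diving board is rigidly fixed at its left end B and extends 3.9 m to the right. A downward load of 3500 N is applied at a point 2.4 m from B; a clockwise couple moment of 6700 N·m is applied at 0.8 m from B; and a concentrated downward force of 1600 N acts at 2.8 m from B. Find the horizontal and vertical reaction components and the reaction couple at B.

ΣF_x = 0: B_x = 0.
ΣF_y = 0: B_y − 3500 − 1600 = 0 → B_y = 5100 N.
ΣM about B: M_B − 3500·2.4 − 6700 − 1600·2.8 = 0 → M_B = 19580 N·m.

B_x = 0, B_y = 5100 N, M_B = 19580 N·m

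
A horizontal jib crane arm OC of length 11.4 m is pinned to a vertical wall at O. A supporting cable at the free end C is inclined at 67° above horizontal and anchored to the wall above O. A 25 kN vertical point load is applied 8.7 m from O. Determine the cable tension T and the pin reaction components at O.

T = 20.73 kN, O_x = 8.099 kN, O_y = 5.921 kN

ΣM about O: T·sin67°·11.4 − 25·8.7 = 0 → T = 217.5/(11.4·0.920505) = 20.7266 ≈ 20.73 kN.
ΣF_x = 0: O_x − T·cos67° = 0 → O_x = 20.7266 × 0.390731 = 8.099 kN.
ΣF_y = 0: O_y + T·sin67° − 25 = 0 → O_y = 25 − 20.7266 × 0.920505 = 5.921 kN.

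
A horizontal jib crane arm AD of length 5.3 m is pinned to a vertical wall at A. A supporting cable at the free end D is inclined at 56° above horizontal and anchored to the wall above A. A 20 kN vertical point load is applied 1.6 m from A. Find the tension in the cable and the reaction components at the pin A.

ΣM about A: T·sin56°·5.3 − 20·1.6 = 0 → T = 32/(5.3·0.829038) = 7.28282 ≈ 7.283 kN.
ΣF_x = 0: A_x − T·cos56° = 0 → A_x = 7.28282 × 0.559193 = 4.073 kN.
ΣF_y = 0: A_y + T·sin56° − 20 = 0 → A_y = 20 − 7.28282 × 0.829038 = 13.96 kN.

T = 7.283 kN, A_x = 4.073 kN, A_y = 13.96 kN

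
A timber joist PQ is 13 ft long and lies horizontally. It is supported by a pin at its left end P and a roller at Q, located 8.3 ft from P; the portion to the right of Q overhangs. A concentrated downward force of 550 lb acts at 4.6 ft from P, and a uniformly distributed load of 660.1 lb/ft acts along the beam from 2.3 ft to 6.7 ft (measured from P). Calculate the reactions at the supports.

Resultant of the distributed load: 660.1 × 4.4 = 2904.44 lb at 4.5 ft from P.
Moments about P: Q_y·8.3 − 550·4.6 − (660.1·4.4)·4.5 = 0 → Q_y = 15599.98/8.3 = 1879.52 ≈ 1880 lb.
ΣF_y = 0: P_y + 1879.52 − 550 − 660.1·4.4 = 0 → P_y = 1575 lb.
ΣF_x = 0: no horizontal applied forces, so P_x = 0.

P_x = 0, P_y = 1575 lb, Q_y = 1880 lb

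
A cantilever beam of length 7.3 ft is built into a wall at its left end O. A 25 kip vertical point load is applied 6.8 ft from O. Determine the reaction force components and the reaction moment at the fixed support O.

O_x = 0, O_y = 25.00 kip, M_O = 170.0 kip·ft

ΣF_x = 0: O_x = 0.
ΣF_y = 0: O_y − 25 = 0 → O_y = 25.00 kip.
ΣM about O: M_O − 25·6.8 = 0 → M_O = 170.0 kip·ft.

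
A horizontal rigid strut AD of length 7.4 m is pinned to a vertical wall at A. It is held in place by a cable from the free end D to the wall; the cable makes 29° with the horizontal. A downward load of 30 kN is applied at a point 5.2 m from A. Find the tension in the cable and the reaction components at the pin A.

ΣM about A: T·sin29°·7.4 − 30·5.2 = 0 → T = 156/(7.4·0.48481) = 43.4832 ≈ 43.48 kN.
ΣF_x = 0: A_x − T·cos29° = 0 → A_x = 43.4832 × 0.87462 = 38.03 kN.
ΣF_y = 0: A_y + T·sin29° − 30 = 0 → A_y = 30 − 43.4832 × 0.48481 = 8.919 kN.

T = 43.48 kN, A_x = 38.03 kN, A_y = 8.919 kN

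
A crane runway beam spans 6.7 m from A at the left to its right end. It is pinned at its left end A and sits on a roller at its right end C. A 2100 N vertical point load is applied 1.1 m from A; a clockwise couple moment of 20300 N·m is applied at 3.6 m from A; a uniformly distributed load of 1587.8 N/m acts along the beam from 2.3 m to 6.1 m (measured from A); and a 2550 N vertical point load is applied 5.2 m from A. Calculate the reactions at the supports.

Resultant of the distributed load: 1587.8 × 3.8 = 6033.64 N at 4.2 m from A.
ΣM about A: C_y·6.7 − 2100·1.1 − 20300 − (1587.8·3.8)·4.2 − 2550·5.2 = 0 → C_y = 61211.288/6.7 = 9136.01 ≈ 9136 N.
ΣF_y = 0: A_y + 9136.01 − 2100 − 1587.8·3.8 − 2550 = 0 → A_y = 1548 N.
ΣF_x = 0: no horizontal applied forces, so A_x = 0.

A_x = 0, A_y = 1548 N, C_y = 9136 N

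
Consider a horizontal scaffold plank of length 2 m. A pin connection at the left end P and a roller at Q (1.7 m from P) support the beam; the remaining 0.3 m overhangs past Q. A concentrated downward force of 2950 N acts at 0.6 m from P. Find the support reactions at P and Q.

Taking moments about P: Q_y·1.7 − 2950·0.6 = 0 → Q_y = 1770/1.7 = 1041.18 ≈ 1041 N.
ΣF_y = 0: P_y + 1041.18 − 2950 = 0 → P_y = 1909 N.
ΣF_x = 0: no horizontal applied forces, so P_x = 0.

P_x = 0, P_y = 1909 N, Q_y = 1041 N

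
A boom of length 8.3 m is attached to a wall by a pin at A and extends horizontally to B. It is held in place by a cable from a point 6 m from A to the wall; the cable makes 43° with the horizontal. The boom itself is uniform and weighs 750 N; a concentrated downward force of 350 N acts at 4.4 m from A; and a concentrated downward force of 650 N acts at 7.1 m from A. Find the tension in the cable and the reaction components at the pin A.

ΣM about A: T·sin43°·6 − 750·4.15 − 350·4.4 − 650·7.1 = 0 → T = 9267.5/(6·0.681998) = 2264.79 ≈ 2265 N.
ΣF_x = 0: A_x − T·cos43° = 0 → A_x = 2264.79 × 0.731354 = 1656 N.
ΣF_y = 0: A_y + T·sin43° − 750 − 350 − 650 = 0 → A_y = 1750 − 2264.79 × 0.681998 = 205.4 N.

T = 2265 N, A_x = 1656 N, A_y = 205.4 N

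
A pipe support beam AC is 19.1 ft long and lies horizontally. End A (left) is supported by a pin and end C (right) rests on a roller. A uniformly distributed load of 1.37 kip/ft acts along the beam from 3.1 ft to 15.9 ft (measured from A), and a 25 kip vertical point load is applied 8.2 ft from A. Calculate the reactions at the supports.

A_x = 0, A_y = 23.08 kip, C_y = 19.46 kip

Resultant of the distributed load: 1.37 × 12.8 = 17.536 kip at 9.5 ft from A.
Taking moments about A: C_y·19.1 − (1.37·12.8)·9.5 − 25·8.2 = 0 → C_y = 371.592/19.1 = 19.4551 ≈ 19.46 kip.
ΣF_y = 0: A_y + 19.4551 − 1.37·12.8 − 25 = 0 → A_y = 23.08 kip.
ΣF_x = 0: no horizontal applied forces, so A_x = 0.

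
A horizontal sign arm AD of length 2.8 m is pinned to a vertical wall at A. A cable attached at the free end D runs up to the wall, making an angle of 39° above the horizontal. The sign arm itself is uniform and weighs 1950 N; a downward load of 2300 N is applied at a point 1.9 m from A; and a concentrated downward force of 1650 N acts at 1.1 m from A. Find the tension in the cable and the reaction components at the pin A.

T = 5059 N, A_x = 3932 N, A_y = 2716 N

ΣM about A: T·sin39°·2.8 − 1950·1.4 − 2300·1.9 − 1650·1.1 = 0 → T = 8915/(2.8·0.62932) = 5059.32 ≈ 5059 N.
ΣF_x = 0: A_x − T·cos39° = 0 → A_x = 5059.32 × 0.777146 = 3932 N.
ΣF_y = 0: A_y + T·sin39° − 1950 − 2300 − 1650 = 0 → A_y = 5900 − 5059.32 × 0.62932 = 2716 N.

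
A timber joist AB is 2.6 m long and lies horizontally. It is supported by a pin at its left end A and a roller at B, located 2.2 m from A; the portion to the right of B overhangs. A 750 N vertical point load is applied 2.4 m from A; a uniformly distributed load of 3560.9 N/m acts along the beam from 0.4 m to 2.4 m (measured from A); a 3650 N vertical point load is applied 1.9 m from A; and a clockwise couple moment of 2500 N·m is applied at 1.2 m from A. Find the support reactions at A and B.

Resultant of the distributed load: 3560.9 × 2 = 7121.8 N at 1.4 m from A.
Taking moments about A: B_y·2.2 − 750·2.4 − (3560.9·2)·1.4 − 3650·1.9 − 2500 = 0 → B_y = 21205.52/2.2 = 9638.87 ≈ 9639 N.
ΣF_y = 0: A_y + 9638.87 − 750 − 3560.9·2 − 3650 = 0 → A_y = 1883 N.
ΣF_x = 0: no horizontal applied forces, so A_x = 0.

A_x = 0, A_y = 1883 N, B_y = 9639 N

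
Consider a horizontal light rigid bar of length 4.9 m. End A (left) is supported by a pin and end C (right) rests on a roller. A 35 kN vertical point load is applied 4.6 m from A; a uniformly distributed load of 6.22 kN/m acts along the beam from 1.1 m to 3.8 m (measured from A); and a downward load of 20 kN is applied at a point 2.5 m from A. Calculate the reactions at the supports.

Resultant of the distributed load: 6.22 × 2.7 = 16.794 kN at 2.45 m from A.
Taking moments about A: C_y·4.9 − 35·4.6 − (6.22·2.7)·2.45 − 20·2.5 = 0 → C_y = 252.1453/4.9 = 51.4582 ≈ 51.46 kN.
ΣF_y = 0: A_y + 51.4582 − 35 − 6.22·2.7 − 20 = 0 → A_y = 20.34 kN.
ΣF_x = 0: no horizontal applied forces, so A_x = 0.

A_x = 0, A_y = 20.34 kN, C_y = 51.46 kN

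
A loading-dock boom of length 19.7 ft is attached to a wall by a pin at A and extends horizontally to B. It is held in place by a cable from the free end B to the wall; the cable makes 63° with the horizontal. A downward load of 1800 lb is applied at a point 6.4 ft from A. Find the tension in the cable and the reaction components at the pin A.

ΣM about A: T·sin63°·19.7 − 1800·6.4 = 0 → T = 11520/(19.7·0.891007) = 656.304 ≈ 656.3 lb.
ΣF_x = 0: A_x − T·cos63° = 0 → A_x = 656.304 × 0.45399 = 298.0 lb.
ΣF_y = 0: A_y + T·sin63° − 1800 = 0 → A_y = 1800 − 656.304 × 0.891007 = 1215 lb.

T = 656.3 lb, A_x = 298.0 lb, A_y = 1215 lb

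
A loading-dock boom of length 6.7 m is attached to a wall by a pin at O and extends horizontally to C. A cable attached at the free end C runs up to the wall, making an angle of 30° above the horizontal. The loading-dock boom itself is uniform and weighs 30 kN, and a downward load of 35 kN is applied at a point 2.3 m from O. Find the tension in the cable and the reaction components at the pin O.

ΣM about O: T·sin30°·6.7 − 30·3.35 − 35·2.3 = 0 → T = 181/(6.7·0.5) = 54.0299 ≈ 54.03 kN.
ΣF_x = 0: O_x − T·cos30° = 0 → O_x = 54.0299 × 0.866025 = 46.79 kN.
ΣF_y = 0: O_y + T·sin30° − 30 − 35 = 0 → O_y = 65 − 54.0299 × 0.5 = 37.99 kN.

T = 54.03 kN, O_x = 46.79 kN, O_y = 37.99 kN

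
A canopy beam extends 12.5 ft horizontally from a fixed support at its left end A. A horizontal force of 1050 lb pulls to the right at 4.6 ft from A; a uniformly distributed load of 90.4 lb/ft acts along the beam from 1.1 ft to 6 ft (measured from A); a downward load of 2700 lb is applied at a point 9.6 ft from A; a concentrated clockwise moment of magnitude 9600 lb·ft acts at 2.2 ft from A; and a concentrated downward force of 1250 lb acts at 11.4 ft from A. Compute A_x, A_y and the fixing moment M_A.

Resultant of the distributed load: 90.4 × 4.9 = 442.96 lb at 3.55 ft from A.
ΣF_x = 0: A_x + 1050 = 0 → A_x = -1050 lb.
ΣF_y = 0: A_y − 90.4·4.9 − 2700 − 1250 = 0 → A_y = 4393 lb.
ΣM about A: M_A − (90.4·4.9)·3.55 − 2700·9.6 − 9600 − 1250·11.4 = 0 → M_A = 51340 lb·ft.

A_x = -1050 lb, A_y = 4393 lb, M_A = 51340 lb·ft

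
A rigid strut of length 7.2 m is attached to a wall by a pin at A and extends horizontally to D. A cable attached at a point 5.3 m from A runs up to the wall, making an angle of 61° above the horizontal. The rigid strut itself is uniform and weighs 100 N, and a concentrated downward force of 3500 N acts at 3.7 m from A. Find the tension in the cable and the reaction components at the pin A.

T = 2871 N, A_x = 1392 N, A_y = 1089 N

ΣM about A: T·sin61°·5.3 − 100·3.6 − 3500·3.7 = 0 → T = 13310/(5.3·0.87462) = 2871.33 ≈ 2871 N.
ΣF_x = 0: A_x − T·cos61° = 0 → A_x = 2871.33 × 0.48481 = 1392 N.
ΣF_y = 0: A_y + T·sin61° − 100 − 3500 = 0 → A_y = 3600 − 2871.33 × 0.87462 = 1089 N.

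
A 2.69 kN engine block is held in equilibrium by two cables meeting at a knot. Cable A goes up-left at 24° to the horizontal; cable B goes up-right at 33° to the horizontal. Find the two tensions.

T_A = 2.690 kN, T_B = 2.930 kN

ΣF_x = 0: −T_A·cos24° + T_B·cos33° = 0 → T_B = 1.08928·T_A.
ΣF_y = 0: T_A·sin24° + T_B·sin33° = 2.69.
Substitute: T_A·(0.406737 + 1.08928·0.544639) = 2.69 → T_A = 2.690 kN.
Then T_B = 1.08928 × 2.69 = 2.930 kN.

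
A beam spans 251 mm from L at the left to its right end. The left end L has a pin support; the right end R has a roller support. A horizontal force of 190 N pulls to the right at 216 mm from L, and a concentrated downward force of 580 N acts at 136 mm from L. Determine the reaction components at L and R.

L_x = -190.0 N, L_y = 265.7 N, R_y = 314.3 N

ΣM about L: R_y·251 − 580·136 = 0 → R_y = 78880/251 = 314.263 ≈ 314.3 N.
ΣF_y = 0: L_y + 314.263 − 580 = 0 → L_y = 265.7 N.
ΣF_x = 0: L_x + 190 = 0 → L_x = -190.0 N.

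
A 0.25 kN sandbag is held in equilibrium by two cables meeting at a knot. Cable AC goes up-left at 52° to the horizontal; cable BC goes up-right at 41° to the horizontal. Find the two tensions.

ΣF_x = 0: −T_AC·cos52° + T_BC·cos41° = 0 → T_BC = 0.815759·T_AC.
ΣF_y = 0: T_AC·sin52° + T_BC·sin41° = 0.25.
Substitute: T_AC·(0.788011 + 0.815759·0.656059) = 0.25 → T_AC = 0.188936 ≈ 0.1889 kN.
Then T_BC = 0.815759 × 0.188936 = 0.1541 kN.

T_AC = 0.1889 kN, T_BC = 0.1541 kN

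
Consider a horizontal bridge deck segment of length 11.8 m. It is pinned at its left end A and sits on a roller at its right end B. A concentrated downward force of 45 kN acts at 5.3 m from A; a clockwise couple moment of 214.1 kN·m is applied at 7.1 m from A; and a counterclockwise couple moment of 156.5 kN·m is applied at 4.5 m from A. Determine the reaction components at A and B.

Moments about A: B_y·11.8 − 45·5.3 − 214.1 + 156.5 = 0 → B_y = 296.1/11.8 = 25.0932 ≈ 25.09 kN.
ΣF_y = 0: A_y + 25.0932 − 45 = 0 → A_y = 19.91 kN.
ΣF_x = 0: no horizontal applied forces, so A_x = 0.

A_x = 0, A_y = 19.91 kN, B_y = 25.09 kN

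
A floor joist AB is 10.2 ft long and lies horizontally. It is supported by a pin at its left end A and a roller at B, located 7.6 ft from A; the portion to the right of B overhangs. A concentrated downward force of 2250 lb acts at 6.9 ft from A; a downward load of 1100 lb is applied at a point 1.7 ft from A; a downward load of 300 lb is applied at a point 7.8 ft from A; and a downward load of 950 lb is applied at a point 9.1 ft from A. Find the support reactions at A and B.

A_x = 0, A_y = 865.8 lb, B_y = 3734 lb

Moments about A: B_y·7.6 − 2250·6.9 − 1100·1.7 − 300·7.8 − 950·9.1 = 0 → B_y = 28380/7.6 = 3734.21 ≈ 3734 lb.
ΣF_y = 0: A_y + 3734.21 − 2250 − 1100 − 300 − 950 = 0 → A_y = 865.8 lb.
ΣF_x = 0: no horizontal applied forces, so A_x = 0.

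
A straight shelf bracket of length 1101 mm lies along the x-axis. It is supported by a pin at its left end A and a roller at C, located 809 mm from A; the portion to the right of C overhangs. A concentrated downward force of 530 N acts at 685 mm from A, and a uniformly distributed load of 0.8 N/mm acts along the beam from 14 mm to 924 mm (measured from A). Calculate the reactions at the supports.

Resultant of the distributed load: 0.8 × 910 = 728 N at 469 mm from A.
ΣM about A: C_y·809 − 530·685 − (0.8·910)·469 = 0 → C_y = 704482/809 = 870.806 ≈ 870.8 N.
ΣF_y = 0: A_y + 870.806 − 530 − 0.8·910 = 0 → A_y = 387.2 N.
ΣF_x = 0: no horizontal applied forces, so A_x = 0.

A_x = 0, A_y = 387.2 N, C_y = 870.8 N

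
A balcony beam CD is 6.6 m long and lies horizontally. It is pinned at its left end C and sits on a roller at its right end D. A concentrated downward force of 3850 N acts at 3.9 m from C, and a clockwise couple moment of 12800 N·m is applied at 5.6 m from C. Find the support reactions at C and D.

Taking moments about C: D_y·6.6 − 3850·3.9 − 12800 = 0 → D_y = 27815/6.6 = 4214.39 ≈ 4214 N.
ΣF_y = 0: C_y + 4214.39 − 3850 = 0 → C_y = -364.4 N.
ΣF_x = 0: no horizontal applied forces, so C_x = 0.

C_x = 0, C_y = -364.4 N, D_y = 4214 N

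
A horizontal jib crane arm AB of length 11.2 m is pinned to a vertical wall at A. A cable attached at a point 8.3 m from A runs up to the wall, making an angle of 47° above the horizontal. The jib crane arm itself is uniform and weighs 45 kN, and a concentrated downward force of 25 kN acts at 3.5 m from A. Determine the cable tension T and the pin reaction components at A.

ΣM about A: T·sin47°·8.3 − 45·5.6 − 25·3.5 = 0 → T = 339.5/(8.3·0.731354) = 55.9286 ≈ 55.93 kN.
ΣF_x = 0: A_x − T·cos47° = 0 → A_x = 55.9286 × 0.681998 = 38.14 kN.
ΣF_y = 0: A_y + T·sin47° − 45 − 25 = 0 → A_y = 70 − 55.9286 × 0.731354 = 29.10 kN.

T = 55.93 kN, A_x = 38.14 kN, A_y = 29.10 kN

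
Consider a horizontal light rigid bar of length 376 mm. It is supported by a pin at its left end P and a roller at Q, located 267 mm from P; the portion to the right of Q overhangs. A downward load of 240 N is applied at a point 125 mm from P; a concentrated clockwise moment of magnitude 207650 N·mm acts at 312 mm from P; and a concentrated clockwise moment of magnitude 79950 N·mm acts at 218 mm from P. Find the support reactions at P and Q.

Moments about P: Q_y·267 − 240·125 − 207650 − 79950 = 0 → Q_y = 317600/267 = 1189.51 ≈ 1190 N.
ΣF_y = 0: P_y + 1189.51 − 240 = 0 → P_y = -949.5 N.
ΣF_x = 0: no horizontal applied forces, so P_x = 0.

P_x = 0, P_y = -949.5 N, Q_y = 1190 N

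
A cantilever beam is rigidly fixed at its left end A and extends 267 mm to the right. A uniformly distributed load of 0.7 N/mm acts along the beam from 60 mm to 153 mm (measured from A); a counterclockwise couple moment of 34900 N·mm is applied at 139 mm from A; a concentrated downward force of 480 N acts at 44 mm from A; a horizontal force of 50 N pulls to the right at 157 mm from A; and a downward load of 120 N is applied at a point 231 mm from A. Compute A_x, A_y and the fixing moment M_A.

Resultant of the distributed load: 0.7 × 93 = 65.1 N at 106.5 mm from A.
ΣF_x = 0: A_x + 50 = 0 → A_x = -50.00 N.
ΣF_y = 0: A_y − 0.7·93 − 480 − 120 = 0 → A_y = 665.1 N.
ΣM about A: M_A − (0.7·93)·106.5 + 34900 − 480·44 − 120·231 = 0 → M_A = 20870 N·mm.

A_x = -50.00 N, A_y = 665.1 N, M_A = 20870 N·mm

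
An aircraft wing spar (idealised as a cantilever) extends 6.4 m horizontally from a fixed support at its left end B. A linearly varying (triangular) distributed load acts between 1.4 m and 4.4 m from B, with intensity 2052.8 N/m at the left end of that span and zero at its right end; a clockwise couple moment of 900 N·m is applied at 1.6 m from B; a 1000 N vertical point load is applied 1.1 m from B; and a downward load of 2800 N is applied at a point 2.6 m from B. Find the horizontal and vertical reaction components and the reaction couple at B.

B_x = 0, B_y = 6879 N, M_B = 16670 N·m

Resultant of the triangular load: ½ × 2052.8 × 3 = 3079.2 N, acting at 2.4 m from B (one-third of the span from the peak).
ΣF_x = 0: B_x = 0.
ΣF_y = 0: B_y − ½·2052.8·3 − 1000 − 2800 = 0 → B_y = 6879 N.
ΣM about B: M_B − (½·2052.8·3)·2.4 − 900 − 1000·1.1 − 2800·2.6 = 0 → M_B = 16670 N·m.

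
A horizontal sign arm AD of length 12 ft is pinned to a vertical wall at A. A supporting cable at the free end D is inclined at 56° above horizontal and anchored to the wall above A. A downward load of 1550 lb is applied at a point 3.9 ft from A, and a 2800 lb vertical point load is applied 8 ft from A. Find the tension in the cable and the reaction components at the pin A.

T = 2859 lb, A_x = 1599 lb, A_y = 1980 lb

ΣM about A: T·sin56°·12 − 1550·3.9 − 2800·8 = 0 → T = 28445/(12·0.829038) = 2859.24 ≈ 2859 lb.
ΣF_x = 0: A_x − T·cos56° = 0 → A_x = 2859.24 × 0.559193 = 1599 lb.
ΣF_y = 0: A_y + T·sin56° − 1550 − 2800 = 0 → A_y = 4350 − 2859.24 × 0.829038 = 1980 lb.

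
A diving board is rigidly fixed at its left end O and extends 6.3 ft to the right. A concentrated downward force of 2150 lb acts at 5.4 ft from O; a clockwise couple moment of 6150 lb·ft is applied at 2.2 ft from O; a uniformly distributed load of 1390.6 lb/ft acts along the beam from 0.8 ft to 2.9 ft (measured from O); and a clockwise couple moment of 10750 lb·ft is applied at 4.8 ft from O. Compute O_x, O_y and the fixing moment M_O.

O_x = 0, O_y = 5070 lb, M_O = 33910 lb·ft

Resultant of the distributed load: 1390.6 × 2.1 = 2920.26 lb at 1.85 ft from O.
ΣF_x = 0: O_x = 0.
ΣF_y = 0: O_y − 2150 − 1390.6·2.1 = 0 → O_y = 5070 lb.
ΣM about O: M_O − 2150·5.4 − 6150 − (1390.6·2.1)·1.85 − 10750 = 0 → M_O = 33910 lb·ft.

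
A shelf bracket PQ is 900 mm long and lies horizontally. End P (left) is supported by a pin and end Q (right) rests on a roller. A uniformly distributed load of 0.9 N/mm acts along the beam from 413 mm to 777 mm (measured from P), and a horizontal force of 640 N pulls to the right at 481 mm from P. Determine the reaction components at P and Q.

P_x = -640.0 N, P_y = 111.0 N, Q_y = 216.6 N

Resultant of the distributed load: 0.9 × 364 = 327.6 N at 595 mm from P.
Taking moments about P: Q_y·900 − (0.9·364)·595 = 0 → Q_y = 194922/900 = 216.58 ≈ 216.6 N.
ΣF_y = 0: P_y + 216.58 − 0.9·364 = 0 → P_y = 111.0 N.
ΣF_x = 0: P_x + 640 = 0 → P_x = -640.0 N.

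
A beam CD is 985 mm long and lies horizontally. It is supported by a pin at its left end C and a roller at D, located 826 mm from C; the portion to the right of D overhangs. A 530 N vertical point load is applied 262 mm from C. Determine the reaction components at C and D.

C_x = 0, C_y = 361.9 N, D_y = 168.1 N

Taking moments about C: D_y·826 − 530·262 = 0 → D_y = 138860/826 = 168.111 ≈ 168.1 N.
ΣF_y = 0: C_y + 168.111 − 530 = 0 → C_y = 361.9 N.
ΣF_x = 0: no horizontal applied forces, so C_x = 0.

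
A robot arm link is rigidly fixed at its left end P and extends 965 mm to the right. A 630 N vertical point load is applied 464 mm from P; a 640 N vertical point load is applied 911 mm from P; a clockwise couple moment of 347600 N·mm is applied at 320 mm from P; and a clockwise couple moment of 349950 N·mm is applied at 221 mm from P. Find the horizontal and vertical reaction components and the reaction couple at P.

ΣF_x = 0: P_x = 0.
ΣF_y = 0: P_y − 630 − 640 = 0 → P_y = 1270 N.
ΣM about P: M_P − 630·464 − 640·911 − 347600 − 349950 = 0 → M_P = 1573000 N·mm.

P_x = 0, P_y = 1270 N, M_P = 1573000 N·mm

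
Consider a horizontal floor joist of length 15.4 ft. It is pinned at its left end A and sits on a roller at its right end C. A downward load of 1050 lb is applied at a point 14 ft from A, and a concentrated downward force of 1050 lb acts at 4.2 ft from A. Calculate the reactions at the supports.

A_x = 0, A_y = 859.1 lb, C_y = 1241 lb

Taking moments about A: C_y·15.4 − 1050·14 − 1050·4.2 = 0 → C_y = 19110/15.4 = 1240.91 ≈ 1241 lb.
ΣF_y = 0: A_y + 1240.91 − 1050 − 1050 = 0 → A_y = 859.1 lb.
ΣF_x = 0: no horizontal applied forces, so A_x = 0.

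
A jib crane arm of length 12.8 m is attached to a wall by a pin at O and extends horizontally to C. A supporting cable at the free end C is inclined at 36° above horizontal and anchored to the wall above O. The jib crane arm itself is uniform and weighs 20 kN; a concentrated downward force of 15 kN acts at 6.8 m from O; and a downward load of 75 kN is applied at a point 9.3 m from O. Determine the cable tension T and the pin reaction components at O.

T = 123.3 kN, O_x = 99.73 kN, O_y = 37.54 kN

ΣM about O: T·sin36°·12.8 − 20·6.4 − 15·6.8 − 75·9.3 = 0 → T = 927.5/(12.8·0.587785) = 123.278 ≈ 123.3 kN.
ΣF_x = 0: O_x − T·cos36° = 0 → O_x = 123.278 × 0.809017 = 99.73 kN.
ΣF_y = 0: O_y + T·sin36° − 20 − 15 − 75 = 0 → O_y = 110 − 123.278 × 0.587785 = 37.54 kN.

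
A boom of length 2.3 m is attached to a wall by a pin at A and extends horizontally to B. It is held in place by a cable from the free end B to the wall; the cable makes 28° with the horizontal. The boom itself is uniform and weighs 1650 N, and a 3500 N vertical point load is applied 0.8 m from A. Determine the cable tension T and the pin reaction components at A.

ΣM about A: T·sin28°·2.3 − 1650·1.15 − 3500·0.8 = 0 → T = 4697.5/(2.3·0.469472) = 4350.4 ≈ 4350 N.
ΣF_x = 0: A_x − T·cos28° = 0 → A_x = 4350.4 × 0.882948 = 3841 N.
ΣF_y = 0: A_y + T·sin28° − 1650 − 3500 = 0 → A_y = 5150 − 4350.4 × 0.469472 = 3108 N.

T = 4350 N, A_x = 3841 N, A_y = 3108 N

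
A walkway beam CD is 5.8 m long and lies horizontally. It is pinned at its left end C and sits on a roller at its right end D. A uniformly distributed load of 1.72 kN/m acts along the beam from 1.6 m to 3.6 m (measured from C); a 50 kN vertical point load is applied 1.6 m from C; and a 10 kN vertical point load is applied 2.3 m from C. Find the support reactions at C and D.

Resultant of the distributed load: 1.72 × 2 = 3.44 kN at 2.6 m from C.
ΣM about C: D_y·5.8 − (1.72·2)·2.6 − 50·1.6 − 10·2.3 = 0 → D_y = 111.944/5.8 = 19.3007 ≈ 19.30 kN.
ΣF_y = 0: C_y + 19.3007 − 1.72·2 − 50 − 10 = 0 → C_y = 44.14 kN.
ΣF_x = 0: no horizontal applied forces, so C_x = 0.

C_x = 0, C_y = 44.14 kN, D_y = 19.30 kN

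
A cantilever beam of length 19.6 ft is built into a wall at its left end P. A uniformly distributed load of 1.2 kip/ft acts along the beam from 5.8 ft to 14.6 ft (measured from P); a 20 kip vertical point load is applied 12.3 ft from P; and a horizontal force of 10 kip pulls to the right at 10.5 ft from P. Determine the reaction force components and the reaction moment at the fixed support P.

P_x = -10.00 kip, P_y = 30.56 kip, M_P = 353.7 kip·ft

Resultant of the distributed load: 1.2 × 8.8 = 10.56 kip at 10.2 ft from P.
ΣF_x = 0: P_x + 10 = 0 → P_x = -10.00 kip.
ΣF_y = 0: P_y − 1.2·8.8 − 20 = 0 → P_y = 30.56 kip.
ΣM about P: M_P − (1.2·8.8)·10.2 − 20·12.3 = 0 → M_P = 353.7 kip·ft.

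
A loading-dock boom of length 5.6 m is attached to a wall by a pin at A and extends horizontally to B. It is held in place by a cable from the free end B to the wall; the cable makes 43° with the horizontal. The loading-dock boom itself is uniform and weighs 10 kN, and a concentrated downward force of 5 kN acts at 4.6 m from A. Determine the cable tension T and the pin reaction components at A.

T = 13.35 kN, A_x = 9.766 kN, A_y = 5.893 kN

ΣM about A: T·sin43°·5.6 − 10·2.8 − 5·4.6 = 0 → T = 51/(5.6·0.681998) = 13.3536 ≈ 13.35 kN.
ΣF_x = 0: A_x − T·cos43° = 0 → A_x = 13.3536 × 0.731354 = 9.766 kN.
ΣF_y = 0: A_y + T·sin43° − 10 − 5 = 0 → A_y = 15 − 13.3536 × 0.681998 = 5.893 kN.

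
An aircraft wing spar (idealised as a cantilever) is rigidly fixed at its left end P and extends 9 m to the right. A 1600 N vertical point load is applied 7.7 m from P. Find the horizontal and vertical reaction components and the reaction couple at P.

P_x = 0, P_y = 1600 N, M_P = 12320 N·m

ΣF_x = 0: P_x = 0.
ΣF_y = 0: P_y − 1600 = 0 → P_y = 1600 N.
ΣM about P: M_P − 1600·7.7 = 0 → M_P = 12320 N·m.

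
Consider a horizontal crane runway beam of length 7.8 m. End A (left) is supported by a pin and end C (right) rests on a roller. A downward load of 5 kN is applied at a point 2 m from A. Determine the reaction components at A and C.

A_x = 0, A_y = 3.718 kN, C_y = 1.282 kN

Moments about A: C_y·7.8 − 5·2 = 0 → C_y = 10/7.8 = 1.28205 ≈ 1.282 kN.
ΣF_y = 0: A_y + 1.28205 − 5 = 0 → A_y = 3.718 kN.
ΣF_x = 0: no horizontal applied forces, so A_x = 0.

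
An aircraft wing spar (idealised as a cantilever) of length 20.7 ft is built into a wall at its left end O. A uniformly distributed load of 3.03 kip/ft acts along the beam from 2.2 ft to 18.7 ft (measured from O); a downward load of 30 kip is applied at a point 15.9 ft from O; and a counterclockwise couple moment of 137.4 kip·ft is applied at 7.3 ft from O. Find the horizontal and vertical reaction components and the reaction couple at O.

Resultant of the distributed load: 3.03 × 16.5 = 49.995 kip at 10.45 ft from O.
ΣF_x = 0: O_x = 0.
ΣF_y = 0: O_y − 3.03·16.5 − 30 = 0 → O_y = 80.00 kip.
ΣM about O: M_O − (3.03·16.5)·10.45 − 30·15.9 + 137.4 = 0 → M_O = 862.0 kip·ft.

O_x = 0, O_y = 80.00 kip, M_O = 862.0 kip·ft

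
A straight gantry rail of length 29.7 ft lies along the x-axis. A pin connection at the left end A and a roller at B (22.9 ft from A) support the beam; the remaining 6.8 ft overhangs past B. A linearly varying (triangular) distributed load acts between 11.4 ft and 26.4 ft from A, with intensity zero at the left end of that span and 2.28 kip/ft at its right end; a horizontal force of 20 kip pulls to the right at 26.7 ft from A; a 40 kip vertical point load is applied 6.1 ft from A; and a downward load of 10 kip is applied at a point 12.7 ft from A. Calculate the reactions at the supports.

Resultant of the triangular load: ½ × 2.28 × 15 = 17.1 kip, acting at 21.4 ft from A (one-third of the span from the peak).
Taking moments about A: B_y·22.9 − (½·2.28·15)·21.4 − 40·6.1 − 10·12.7 = 0 → B_y = 736.94/22.9 = 32.1808 ≈ 32.18 kip.
ΣF_y = 0: A_y + 32.1808 − ½·2.28·15 − 40 − 10 = 0 → A_y = 34.92 kip.
ΣF_x = 0: A_x + 20 = 0 → A_x = -20.00 kip.

A_x = -20.00 kip, A_y = 34.92 kip, B_y = 32.18 kip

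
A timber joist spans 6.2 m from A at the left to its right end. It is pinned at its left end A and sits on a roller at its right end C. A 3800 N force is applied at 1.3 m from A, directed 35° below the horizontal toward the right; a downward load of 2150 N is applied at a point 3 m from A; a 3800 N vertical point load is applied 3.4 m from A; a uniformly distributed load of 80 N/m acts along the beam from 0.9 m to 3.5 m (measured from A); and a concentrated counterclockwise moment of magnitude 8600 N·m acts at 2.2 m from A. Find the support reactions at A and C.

A_x = -3113 N, A_y = 6070 N, C_y = 2268 N

Resultant of the distributed load: 80 × 2.6 = 208 N at 2.2 m from A.
ΣM about A: C_y·6.2 − 3800·sin35°·1.3 − 2150·3 − 3800·3.4 − (80·2.6)·2.2 + 8600 = 0 → C_y = 14061.1/6.2 = 2267.92 ≈ 2268 N.
ΣF_y = 0: A_y + 2267.92 − 3800·sin35° − 2150 − 3800 − 80·2.6 = 0 → A_y = 6070 N.
ΣF_x = 0: A_x + 3800·cos35° = 0 → A_x = -3113 N.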